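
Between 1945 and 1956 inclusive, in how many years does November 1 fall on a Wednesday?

Day of week of November 1 in each year:
1945: Thu, 1946: Fri, 1947: Sat, 1948: Mon, 1949: Tue, 1950: Wed ✓, 1951: Thu, 1952: Sat, 1953: Sun, 1954: Mon, 1955: Tue, 1956: Thu
Wednesdays: 1950.

1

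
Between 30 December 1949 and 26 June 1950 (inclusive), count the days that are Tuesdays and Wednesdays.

50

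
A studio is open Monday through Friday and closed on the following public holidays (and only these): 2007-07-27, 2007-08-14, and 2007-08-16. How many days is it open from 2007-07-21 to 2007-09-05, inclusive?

30 working days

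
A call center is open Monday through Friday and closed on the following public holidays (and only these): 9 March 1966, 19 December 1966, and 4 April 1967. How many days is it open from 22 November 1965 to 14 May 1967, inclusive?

382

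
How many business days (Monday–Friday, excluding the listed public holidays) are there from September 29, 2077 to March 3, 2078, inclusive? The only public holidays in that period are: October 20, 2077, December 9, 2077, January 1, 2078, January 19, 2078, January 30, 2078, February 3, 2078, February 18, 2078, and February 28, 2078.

106 business days

September 29, 2077 is a Wednesday.
That's 156 days from start to end, counting both.
156 = 7 × 22 + 2, so there are 22 full weeks plus 2 extra days.
Each full week contributes 5 weekdays (Mon–Fri): 22 × 5 = 110.
The 2 extra days are Wed, Thu — 2 of them qualify.
Total: 110 + 2 = 112.
Holidays: October 20, 2077 (Wed); December 9, 2077 (Thu); January 1, 2078 (Sat); January 19, 2078 (Wed); January 30, 2078 (Sun); February 3, 2078 (Thu); February 18, 2078 (Fri); February 28, 2078 (Mon).
6 of the 8 holidays fall on weekdays; the rest are weekends and were already excluded.
Business days: 112 − 6 = 106.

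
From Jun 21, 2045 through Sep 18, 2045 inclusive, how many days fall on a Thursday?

Jun 21, 2045 is a Wednesday.
The range spans 90 days (inclusive of both endpoints).
90 = 7 × 12 + 6, so there are 12 full weeks plus 6 extra days.
Each full week contributes one Thursday: 12 so far.
The 6 extra days are Wednesday, Thursday, Friday, Saturday, Sunday, Monday — 1 of them qualifies.
Total: 12 + 1 = 13.

13 Thursdays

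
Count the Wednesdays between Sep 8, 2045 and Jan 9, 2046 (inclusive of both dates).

Sep 8, 2045 is a Friday.
The range spans 124 days (inclusive of both endpoints).
124 = 7 × 17 + 5, so there are 17 full weeks plus 5 extra days.
Each full week contributes one Wednesday: 17 so far.
The 5 extra days are Friday, Saturday, Sunday, Monday, Tuesday — none qualify.
Total: 17 + 0 = 17.

17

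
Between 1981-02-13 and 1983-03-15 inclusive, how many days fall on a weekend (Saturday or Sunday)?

218

1981-02-13 is a Friday.
From 1981-02-13 to 1983-03-15 is 761 days inclusive.
761 = 7 × 108 + 5, so there are 108 full weeks plus 5 extra days.
Each full week contributes 2 weekend days (Sat, Sun): 108 × 2 = 216.
The 5 extra days are Fri, Sat, Sun, Mon, Tue — 2 of them qualify.
Total: 216 + 2 = 218.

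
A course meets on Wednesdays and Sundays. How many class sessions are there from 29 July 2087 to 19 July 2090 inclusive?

311

29 July 2087 is a Tuesday.
That's 1087 days from start to end, counting both.
1087 = 7 × 155 + 2, so there are 155 full weeks plus 2 extra days.
Each full week contributes 2 days from the set (Wed, Sun): 155 × 2 = 310.
The 2 extra days are Tuesday, Wednesday — 1 of them qualifies.
Total: 310 + 1 = 311.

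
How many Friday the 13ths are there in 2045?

2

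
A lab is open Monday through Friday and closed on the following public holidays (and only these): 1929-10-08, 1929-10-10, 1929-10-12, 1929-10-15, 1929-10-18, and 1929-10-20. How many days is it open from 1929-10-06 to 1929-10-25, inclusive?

11

1929-10-06 is a Sunday.
From 1929-10-06 to 1929-10-25 is 20 days inclusive.
20 = 7 × 2 + 6, so there are 2 full weeks plus 6 extra days.
Each full week contributes 5 weekdays (Mon–Fri): 2 × 5 = 10.
The 6 extra days are Sunday, Monday, Tuesday, Wednesday, Thursday, Friday — 5 of them qualify.
Total: 10 + 5 = 15.
Holidays: 1929-10-08 (Tue); 1929-10-10 (Thu); 1929-10-12 (Sat); 1929-10-15 (Tue); 1929-10-18 (Fri); 1929-10-20 (Sun).
4 of the 6 holidays fall on weekdays; the rest are weekends and were already excluded.
Business days: 15 − 4 = 11.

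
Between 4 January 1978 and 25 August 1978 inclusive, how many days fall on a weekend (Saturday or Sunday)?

4 January 1978 is a Wednesday.
That's 234 days from start to end, counting both.
234 = 7 × 33 + 3, so there are 33 full weeks plus 3 extra days.
Each full week contributes 2 weekend days (Sat, Sun): 33 × 2 = 66.
The 3 extra days are Wed, Thu, Fri — none qualify.
Total: 66 + 0 = 66.

66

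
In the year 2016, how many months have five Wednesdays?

A month has five Wednesdays exactly when Wednesday falls within its first (length − 28) days.
Jan: 31 days, starts Fri → 5 of Fri, Sat, Sun
Feb: 29 days, starts Mon → 5 of Mon
Mar: 31 days, starts Tue → 5 of Tue, Wed, Thu ✓
Apr: 30 days, starts Fri → 5 of Fri, Sat
May: 31 days, starts Sun → 5 of Sun, Mon, Tue
Jun: 30 days, starts Wed → 5 of Wed, Thu ✓
Jul: 31 days, starts Fri → 5 of Fri, Sat, Sun
Aug: 31 days, starts Mon → 5 of Mon, Tue, Wed ✓
Sep: 30 days, starts Thu → 5 of Thu, Fri
Oct: 31 days, starts Sat → 5 of Sat, Sun, Mon
Nov: 30 days, starts Tue → 5 of Tue, Wed ✓
Dec: 31 days, starts Thu → 5 of Thu, Fri, Sat
Months with five Wednesdays: Mar, Jun, Aug, Nov.

4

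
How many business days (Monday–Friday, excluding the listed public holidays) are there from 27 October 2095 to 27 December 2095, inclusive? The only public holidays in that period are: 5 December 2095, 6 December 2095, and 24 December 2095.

27 October 2095 is a Thursday.
From 27 October 2095 to 27 December 2095 is 62 days inclusive.
62 = 7 × 8 + 6, so there are 8 full weeks plus 6 extra days.
Each full week contributes 5 weekdays (Mon–Fri): 8 × 5 = 40.
The 6 extra days are Thursday, Friday, Saturday, Sunday, Monday, Tuesday — 4 of them qualify.
Total: 40 + 4 = 44.
Holidays: 5 December 2095 (Mon); 6 December 2095 (Tue); 24 December 2095 (Sat).
2 of the 3 holidays fall on weekdays; the rest are weekends and were already excluded.
Business days: 44 − 2 = 42.

42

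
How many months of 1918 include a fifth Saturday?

4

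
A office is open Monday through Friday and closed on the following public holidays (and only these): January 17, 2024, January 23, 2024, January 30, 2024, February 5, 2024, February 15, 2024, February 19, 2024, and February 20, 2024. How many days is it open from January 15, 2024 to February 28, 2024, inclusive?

26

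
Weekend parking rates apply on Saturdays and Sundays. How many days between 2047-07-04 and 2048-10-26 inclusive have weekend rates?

2047-07-04 is a Thursday.
That's 481 days from start to end, counting both.
481 = 7 × 68 + 5, so there are 68 full weeks plus 5 extra days.
Each full week contributes 2 weekend days (Sat, Sun): 68 × 2 = 136.
The 5 extra days are Thu, Fri, Sat, Sun, Mon — 2 of them qualify.
Total: 136 + 2 = 138.

138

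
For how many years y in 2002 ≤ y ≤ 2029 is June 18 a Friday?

4

Day of week of June 18 in each year:
2002: Tue, 2003: Wed, 2004: Fri ✓, 2005: Sat, 2006: Sun, 2007: Mon, 2008: Wed, 2009: Thu, 2010: Fri ✓, 2011: Sat, 2012: Mon, 2013: Tue, 2014: Wed, 2015: Thu, 2016: Sat, 2017: Sun, 2018: Mon, 2019: Tue, 2020: Thu, 2021: Fri ✓, 2022: Sat, 2023: Sun, 2024: Tue, 2025: Wed, 2026: Thu, 2027: Fri ✓, 2028: Sun, 2029: Mon
Fridays: 2004, 2010, 2021, 2027.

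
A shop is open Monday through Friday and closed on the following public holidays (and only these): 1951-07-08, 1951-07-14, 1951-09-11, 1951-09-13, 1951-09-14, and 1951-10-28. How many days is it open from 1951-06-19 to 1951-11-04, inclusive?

1951-06-19 is a Tuesday.
That's 139 days from start to end, counting both.
139 = 7 × 19 + 6, so there are 19 full weeks plus 6 extra days.
Each full week contributes 5 weekdays (Mon–Fri): 19 × 5 = 95.
The 6 extra days are Tue, Wed, Thu, Fri, Sat, Sun — 4 of them qualify.
Total: 95 + 4 = 99.
Holidays: 1951-07-08 (Sun); 1951-07-14 (Sat); 1951-09-11 (Tue); 1951-09-13 (Thu); 1951-09-14 (Fri); 1951-10-28 (Sun).
3 of the 6 holidays fall on weekdays; the rest are weekends and were already excluded.
Business days: 99 − 3 = 96.

96 working days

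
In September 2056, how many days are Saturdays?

5

September 1, 2056 is a Friday.
That's 30 days from start to end, counting both.
30 = 7 × 4 + 2, so there are 4 full weeks plus 2 extra days.
Each full week contributes one Saturday: 4 so far.
The 2 extra days are Fri, Sat — 1 of them qualifies.
Total: 4 + 1 = 5.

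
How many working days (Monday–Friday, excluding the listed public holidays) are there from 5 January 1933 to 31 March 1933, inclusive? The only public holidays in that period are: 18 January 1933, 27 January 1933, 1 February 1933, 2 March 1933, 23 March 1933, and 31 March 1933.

5 January 1933 is a Thursday.
The range spans 86 days (inclusive of both endpoints).
86 = 7 × 12 + 2, so there are 12 full weeks plus 2 extra days.
Each full week contributes 5 weekdays (Mon–Fri): 12 × 5 = 60.
The 2 extra days are Thursday, Friday — 2 of them qualify.
Total: 60 + 2 = 62.
Holidays: 18 January 1933 (Wed); 27 January 1933 (Fri); 1 February 1933 (Wed); 2 March 1933 (Thu); 23 March 1933 (Thu); 31 March 1933 (Fri).
All 6 holidays fall on weekdays, so subtract 6.
Business days: 62 − 6 = 56.

56 working days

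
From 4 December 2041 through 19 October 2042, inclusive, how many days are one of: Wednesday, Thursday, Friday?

138

4 December 2041 is a Wednesday.
That's 320 days from start to end, counting both.
320 = 7 × 45 + 5, so there are 45 full weeks plus 5 extra days.
Each full week contributes 3 days from the set (Wed, Thu, Fri): 45 × 3 = 135.
The 5 extra days are Wednesday, Thursday, Friday, Saturday, Sunday — 3 of them qualify.
Total: 135 + 3 = 138.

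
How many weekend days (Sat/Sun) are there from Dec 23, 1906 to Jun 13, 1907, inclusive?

Dec 23, 1906 is a Sunday.
From Dec 23, 1906 to Jun 13, 1907 is 173 days inclusive.
173 = 7 × 24 + 5, so there are 24 full weeks plus 5 extra days.
Each full week contributes 2 weekend days (Sat, Sun): 24 × 2 = 48.
The 5 extra days are Sunday, Monday, Tuesday, Wednesday, Thursday — 1 of them qualifies.
Total: 48 + 1 = 49.

49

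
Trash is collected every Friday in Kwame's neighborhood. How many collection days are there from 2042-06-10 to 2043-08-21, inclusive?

63 Fridays

2042-06-10 is a Tuesday.
From 2042-06-10 to 2043-08-21 is 438 days inclusive.
438 = 7 × 62 + 4, so there are 62 full weeks plus 4 extra days.
Each full week contributes one Friday: 62 so far.
The 4 extra days are Tuesday, Wednesday, Thursday, Friday — 1 of them qualifies.
Total: 62 + 1 = 63.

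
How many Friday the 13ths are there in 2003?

1

The 13th falls on a Friday when the month's 13th has weekday Fri.
Jan 13 is Mon; Feb 13 is Thu; Mar 13 is Thu; Apr 13 is Sun; May 13 is Tue; Jun 13 is Fri ✓; Jul 13 is Sun; Aug 13 is Wed; Sep 13 is Sat; Oct 13 is Mon; Nov 13 is Thu; Dec 13 is Sat.
Friday the 13ths: Jun.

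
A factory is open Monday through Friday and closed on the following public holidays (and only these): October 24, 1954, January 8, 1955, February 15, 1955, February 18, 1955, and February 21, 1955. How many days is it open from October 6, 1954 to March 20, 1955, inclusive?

115 business days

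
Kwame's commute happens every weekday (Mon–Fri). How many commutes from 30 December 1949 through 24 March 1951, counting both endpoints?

30 December 1949 is a Friday.
From 30 December 1949 to 24 March 1951 is 450 days inclusive.
450 = 7 × 64 + 2, so there are 64 full weeks plus 2 extra days.
Each full week contributes 5 weekdays (Mon–Fri): 64 × 5 = 320.
The 2 extra days are Friday, Saturday — 1 of them qualifies.
Total: 320 + 1 = 321.

321 weekdays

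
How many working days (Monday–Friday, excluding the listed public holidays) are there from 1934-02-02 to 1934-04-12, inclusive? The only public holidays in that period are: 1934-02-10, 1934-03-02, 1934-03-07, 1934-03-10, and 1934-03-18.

1934-02-02 is a Friday.
That's 70 days from start to end, counting both.
70 = 7 × 10, so the span is exactly 10 full weeks.
Each full week contributes 5 weekdays (Mon–Fri): 10 × 5 = 50.
Holidays: 1934-02-10 (Sat); 1934-03-02 (Fri); 1934-03-07 (Wed); 1934-03-10 (Sat); 1934-03-18 (Sun).
2 of the 5 holidays fall on weekdays; the rest are weekends and were already excluded.
Business days: 50 − 2 = 48.

48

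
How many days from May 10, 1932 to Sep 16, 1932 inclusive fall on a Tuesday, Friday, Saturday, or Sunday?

74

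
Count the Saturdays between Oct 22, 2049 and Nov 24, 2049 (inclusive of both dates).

5

Oct 22, 2049 is a Friday.
The range spans 34 days (inclusive of both endpoints).
34 = 7 × 4 + 6, so there are 4 full weeks plus 6 extra days.
Each full week contributes one Saturday: 4 so far.
The 6 extra days are Friday, Saturday, Sunday, Monday, Tuesday, Wednesday — 1 of them qualifies.
Total: 4 + 1 = 5.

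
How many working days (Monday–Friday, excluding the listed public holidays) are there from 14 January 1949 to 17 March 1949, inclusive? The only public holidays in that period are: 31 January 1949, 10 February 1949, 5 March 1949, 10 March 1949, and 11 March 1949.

41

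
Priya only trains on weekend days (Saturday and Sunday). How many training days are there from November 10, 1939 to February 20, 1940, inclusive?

November 10, 1939 is a Friday.
From November 10, 1939 to February 20, 1940 is 103 days inclusive.
103 = 7 × 14 + 5, so there are 14 full weeks plus 5 extra days.
Each full week contributes 2 weekend days (Sat, Sun): 14 × 2 = 28.
The 5 extra days are Fri, Sat, Sun, Mon, Tue — 2 of them qualify.
Total: 28 + 2 = 30.

30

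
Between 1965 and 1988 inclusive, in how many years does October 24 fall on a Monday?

4

Day of week of October 24 in each year:
1965: Sun, 1966: Mon ✓, 1967: Tue, 1968: Thu, 1969: Fri, 1970: Sat, 1971: Sun, 1972: Tue, 1973: Wed, 1974: Thu, 1975: Fri, 1976: Sun, 1977: Mon ✓, 1978: Tue, 1979: Wed, 1980: Fri, 1981: Sat, 1982: Sun, 1983: Mon ✓, 1984: Wed, 1985: Thu, 1986: Fri, 1987: Sat, 1988: Mon ✓
Mondays: 1966, 1977, 1983, 1988.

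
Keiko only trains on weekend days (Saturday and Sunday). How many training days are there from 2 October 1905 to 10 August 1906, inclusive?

2 October 1905 is a Monday.
The range spans 313 days (inclusive of both endpoints).
313 = 7 × 44 + 5, so there are 44 full weeks plus 5 extra days.
Each full week contributes 2 weekend days (Sat, Sun): 44 × 2 = 88.
The 5 extra days are Mon, Tue, Wed, Thu, Fri — none qualify.
Total: 88 + 0 = 88.

88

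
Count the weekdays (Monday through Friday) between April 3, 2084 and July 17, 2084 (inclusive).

76

April 3, 2084 is a Monday.
From April 3, 2084 to July 17, 2084 is 106 days inclusive.
106 = 7 × 15 + 1, so there are 15 full weeks plus 1 extra day.
Each full week contributes 5 weekdays (Mon–Fri): 15 × 5 = 75.
The 1 extra day is Monday — 1 of them qualifies.
Total: 75 + 1 = 76.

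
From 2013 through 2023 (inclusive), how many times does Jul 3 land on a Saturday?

Day of week of July 3 in each year:
2013: Wed, 2014: Thu, 2015: Fri, 2016: Sun, 2017: Mon, 2018: Tue, 2019: Wed, 2020: Fri, 2021: Sat ✓, 2022: Sun, 2023: Mon
Saturdays: 2021.

1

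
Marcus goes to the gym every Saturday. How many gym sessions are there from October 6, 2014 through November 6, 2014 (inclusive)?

October 6, 2014 is a Monday.
The range spans 32 days (inclusive of both endpoints).
32 = 7 × 4 + 4, so there are 4 full weeks plus 4 extra days.
Each full week contributes one Saturday: 4 so far.
The 4 extra days are Monday, Tuesday, Wednesday, Thursday — none qualify.
Total: 4 + 0 = 4.

4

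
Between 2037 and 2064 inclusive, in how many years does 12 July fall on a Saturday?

4

Day of week of July 12 in each year:
2037: Sun, 2038: Mon, 2039: Tue, 2040: Thu, 2041: Fri, 2042: Sat ✓, 2043: Sun, 2044: Tue, 2045: Wed, 2046: Thu, 2047: Fri, 2048: Sun, 2049: Mon, 2050: Tue, 2051: Wed, 2052: Fri, 2053: Sat ✓, 2054: Sun, 2055: Mon, 2056: Wed, 2057: Thu, 2058: Fri, 2059: Sat ✓, 2060: Mon, 2061: Tue, 2062: Wed, 2063: Thu, 2064: Sat ✓
Saturdays: 2042, 2053, 2059, 2064.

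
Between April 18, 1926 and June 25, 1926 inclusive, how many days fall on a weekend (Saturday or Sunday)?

19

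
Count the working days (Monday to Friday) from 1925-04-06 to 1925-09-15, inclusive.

117 weekdays

1925-04-06 is a Monday.
From 1925-04-06 to 1925-09-15 is 163 days inclusive.
163 = 7 × 23 + 2, so there are 23 full weeks plus 2 extra days.
Each full week contributes 5 weekdays (Mon–Fri): 23 × 5 = 115.
The 2 extra days are Mon, Tue — 2 of them qualify.
Total: 115 + 2 = 117.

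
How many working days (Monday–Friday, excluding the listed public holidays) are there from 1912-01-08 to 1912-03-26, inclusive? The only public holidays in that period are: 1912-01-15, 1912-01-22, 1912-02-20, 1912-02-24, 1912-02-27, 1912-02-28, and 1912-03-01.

1912-01-08 is a Monday.
That's 79 days from start to end, counting both.
79 = 7 × 11 + 2, so there are 11 full weeks plus 2 extra days.
Each full week contributes 5 weekdays (Mon–Fri): 11 × 5 = 55.
The 2 extra days are Monday, Tuesday — 2 of them qualify.
Total: 55 + 2 = 57.
Holidays: 1912-01-15 (Mon); 1912-01-22 (Mon); 1912-02-20 (Tue); 1912-02-24 (Sat); 1912-02-27 (Tue); 1912-02-28 (Wed); 1912-03-01 (Fri).
6 of the 7 holidays fall on weekdays; the rest are weekends and were already excluded.
Business days: 57 − 6 = 51.

51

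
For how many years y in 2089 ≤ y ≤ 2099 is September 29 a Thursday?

Day of week of September 29 in each year:
2089: Thu ✓, 2090: Fri, 2091: Sat, 2092: Mon, 2093: Tue, 2094: Wed, 2095: Thu ✓, 2096: Sat, 2097: Sun, 2098: Mon, 2099: Tue
Thursdays: 2089, 2095.

2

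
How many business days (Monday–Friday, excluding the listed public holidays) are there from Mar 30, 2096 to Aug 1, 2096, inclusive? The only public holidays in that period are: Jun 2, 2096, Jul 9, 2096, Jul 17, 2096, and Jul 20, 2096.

Mar 30, 2096 is a Friday.
That's 125 days from start to end, counting both.
125 = 7 × 17 + 6, so there are 17 full weeks plus 6 extra days.
Each full week contributes 5 weekdays (Mon–Fri): 17 × 5 = 85.
The 6 extra days are Fri, Sat, Sun, Mon, Tue, Wed — 4 of them qualify.
Total: 85 + 4 = 89.
Holidays: Jun 2, 2096 (Sat); Jul 9, 2096 (Mon); Jul 17, 2096 (Tue); Jul 20, 2096 (Fri).
3 of the 4 holidays fall on weekdays; the rest are weekends and were already excluded.
Business days: 89 − 3 = 86.

86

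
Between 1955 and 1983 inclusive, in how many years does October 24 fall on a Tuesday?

Day of week of October 24 in each year:
1955: Mon, 1956: Wed, 1957: Thu, 1958: Fri, 1959: Sat, 1960: Mon, 1961: Tue ✓, 1962: Wed, 1963: Thu, 1964: Sat, 1965: Sun, 1966: Mon, 1967: Tue ✓, 1968: Thu, 1969: Fri, 1970: Sat, 1971: Sun, 1972: Tue ✓, 1973: Wed, 1974: Thu, 1975: Fri, 1976: Sun, 1977: Mon, 1978: Tue ✓, 1979: Wed, 1980: Fri, 1981: Sat, 1982: Sun, 1983: Mon
Tuesdays: 1961, 1967, 1972, 1978.

4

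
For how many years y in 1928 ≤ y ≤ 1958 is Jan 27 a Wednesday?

Day of week of January 27 in each year:
1928: Fri, 1929: Sun, 1930: Mon, 1931: Tue, 1932: Wed ✓, 1933: Fri, 1934: Sat, 1935: Sun, 1936: Mon, 1937: Wed ✓, 1938: Thu, 1939: Fri, 1940: Sat, 1941: Mon, 1942: Tue, 1943: Wed ✓, 1944: Thu, 1945: Sat, 1946: Sun, 1947: Mon, 1948: Tue, 1949: Thu, 1950: Fri, 1951: Sat, 1952: Sun, 1953: Tue, 1954: Wed ✓, 1955: Thu, 1956: Fri, 1957: Sun, 1958: Mon
Wednesdays: 1932, 1937, 1943, 1954.

4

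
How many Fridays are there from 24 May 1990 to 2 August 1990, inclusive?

24 May 1990 is a Thursday.
That's 71 days from start to end, counting both.
71 = 7 × 10 + 1, so there are 10 full weeks plus 1 extra day.
Each full week contributes one Friday: 10 so far.
The 1 extra day is Thu — none qualify.
Total: 10 + 0 = 10.

10 Fridays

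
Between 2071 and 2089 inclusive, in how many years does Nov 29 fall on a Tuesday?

Day of week of November 29 in each year:
2071: Sun, 2072: Tue ✓, 2073: Wed, 2074: Thu, 2075: Fri, 2076: Sun, 2077: Mon, 2078: Tue ✓, 2079: Wed, 2080: Fri, 2081: Sat, 2082: Sun, 2083: Mon, 2084: Wed, 2085: Thu, 2086: Fri, 2087: Sat, 2088: Mon, 2089: Tue ✓
Tuesdays: 2072, 2078, 2089.

3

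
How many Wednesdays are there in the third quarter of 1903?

14

Jul 1, 1903 is a Wednesday.
The range spans 92 days (inclusive of both endpoints).
92 = 7 × 13 + 1, so there are 13 full weeks plus 1 extra day.
Each full week contributes one Wednesday: 13 so far.
The 1 extra day is Wed — 1 of them qualifies.
Total: 13 + 1 = 14.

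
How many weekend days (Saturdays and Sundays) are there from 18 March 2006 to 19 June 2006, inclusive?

18 March 2006 is a Saturday.
From 18 March 2006 to 19 June 2006 is 94 days inclusive.
94 = 7 × 13 + 3, so there are 13 full weeks plus 3 extra days.
Each full week contributes 2 weekend days (Sat, Sun): 13 × 2 = 26.
The 3 extra days are Sat, Sun, Mon — 2 of them qualify.
Total: 26 + 2 = 28.

28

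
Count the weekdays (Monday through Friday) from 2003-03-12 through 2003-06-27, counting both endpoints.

78 weekdays

2003-03-12 is a Wednesday.
That's 108 days from start to end, counting both.
108 = 7 × 15 + 3, so there are 15 full weeks plus 3 extra days.
Each full week contributes 5 weekdays (Mon–Fri): 15 × 5 = 75.
The 3 extra days are Wednesday, Thursday, Friday — 3 of them qualify.
Total: 75 + 3 = 78.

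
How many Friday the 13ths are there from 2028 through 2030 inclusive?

Friday-the-13ths by year:
2028: Oct
2029: Apr, Jul
2030: Sep, Dec

5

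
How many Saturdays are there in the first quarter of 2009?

1 January 2009 is a Thursday.
That's 90 days from start to end, counting both.
90 = 7 × 12 + 6, so there are 12 full weeks plus 6 extra days.
Each full week contributes one Saturday: 12 so far.
The 6 extra days are Thu, Fri, Sat, Sun, Mon, Tue — 1 of them qualifies.
Total: 12 + 1 = 13.

13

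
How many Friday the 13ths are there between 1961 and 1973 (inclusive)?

Friday-the-13ths by year:
1961: Jan, Oct
1962: Apr, Jul
1963: Sep, Dec
1964: Mar, Nov
1965: Aug
1966: May
1967: Jan, Oct
1968: Sep, Dec
1969: Jun
1970: Feb, Mar, Nov
1971: Aug
1972: Oct
1973: Apr, Jul

22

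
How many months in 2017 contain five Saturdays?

A month has five Saturdays exactly when Saturday falls within its first (length − 28) days.
Jan: 31 days, starts Sun → 5 of Sun, Mon, Tue
Feb: 28 days, starts Wed → 5 of (none)
Mar: 31 days, starts Wed → 5 of Wed, Thu, Fri
Apr: 30 days, starts Sat → 5 of Sat, Sun ✓
May: 31 days, starts Mon → 5 of Mon, Tue, Wed
Jun: 30 days, starts Thu → 5 of Thu, Fri
Jul: 31 days, starts Sat → 5 of Sat, Sun, Mon ✓
Aug: 31 days, starts Tue → 5 of Tue, Wed, Thu
Sep: 30 days, starts Fri → 5 of Fri, Sat ✓
Oct: 31 days, starts Sun → 5 of Sun, Mon, Tue
Nov: 30 days, starts Wed → 5 of Wed, Thu
Dec: 31 days, starts Fri → 5 of Fri, Sat, Sun ✓
Months with five Saturdays: Apr, Jul, Sep, Dec.

4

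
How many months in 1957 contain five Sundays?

4

A month has five Sundays exactly when Sunday falls within its first (length − 28) days.
Jan: 31 days, starts Tue → 5 of Tue, Wed, Thu
Feb: 28 days, starts Fri → 5 of (none)
Mar: 31 days, starts Fri → 5 of Fri, Sat, Sun ✓
Apr: 30 days, starts Mon → 5 of Mon, Tue
May: 31 days, starts Wed → 5 of Wed, Thu, Fri
Jun: 30 days, starts Sat → 5 of Sat, Sun ✓
Jul: 31 days, starts Mon → 5 of Mon, Tue, Wed
Aug: 31 days, starts Thu → 5 of Thu, Fri, Sat
Sep: 30 days, starts Sun → 5 of Sun, Mon ✓
Oct: 31 days, starts Tue → 5 of Tue, Wed, Thu
Nov: 30 days, starts Fri → 5 of Fri, Sat
Dec: 31 days, starts Sun → 5 of Sun, Mon, Tue ✓
Months with five Sundays: Mar, Jun, Sep, Dec.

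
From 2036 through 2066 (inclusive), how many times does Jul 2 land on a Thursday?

Day of week of July 2 in each year:
2036: Wed, 2037: Thu ✓, 2038: Fri, 2039: Sat, 2040: Mon, 2041: Tue, 2042: Wed, 2043: Thu ✓, 2044: Sat, 2045: Sun, 2046: Mon, 2047: Tue, 2048: Thu ✓, 2049: Fri, 2050: Sat, 2051: Sun, 2052: Tue, 2053: Wed, 2054: Thu ✓, 2055: Fri, 2056: Sun, 2057: Mon, 2058: Tue, 2059: Wed, 2060: Fri, 2061: Sat, 2062: Sun, 2063: Mon, 2064: Wed, 2065: Thu ✓, 2066: Fri
Thursdays: 2037, 2043, 2048, 2054, 2065.

5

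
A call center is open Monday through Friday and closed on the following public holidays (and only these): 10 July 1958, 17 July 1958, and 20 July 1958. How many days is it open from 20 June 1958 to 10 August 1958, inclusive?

34

20 June 1958 is a Friday.
From 20 June 1958 to 10 August 1958 is 52 days inclusive.
52 = 7 × 7 + 3, so there are 7 full weeks plus 3 extra days.
Each full week contributes 5 weekdays (Mon–Fri): 7 × 5 = 35.
The 3 extra days are Friday, Saturday, Sunday — 1 of them qualifies.
Total: 35 + 1 = 36.
Holidays: 10 July 1958 (Thu); 17 July 1958 (Thu); 20 July 1958 (Sun).
2 of the 3 holidays fall on weekdays; the rest are weekends and were already excluded.
Business days: 36 − 2 = 34.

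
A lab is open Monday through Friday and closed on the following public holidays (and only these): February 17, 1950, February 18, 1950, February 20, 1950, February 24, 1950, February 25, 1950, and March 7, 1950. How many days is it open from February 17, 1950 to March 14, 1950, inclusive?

February 17, 1950 is a Friday.
The range spans 26 days (inclusive of both endpoints).
26 = 7 × 3 + 5, so there are 3 full weeks plus 5 extra days.
Each full week contributes 5 weekdays (Mon–Fri): 3 × 5 = 15.
The 5 extra days are Friday, Saturday, Sunday, Monday, Tuesday — 3 of them qualify.
Total: 15 + 3 = 18.
Holidays: February 17, 1950 (Fri); February 18, 1950 (Sat); February 20, 1950 (Mon); February 24, 1950 (Fri); February 25, 1950 (Sat); March 7, 1950 (Tue).
4 of the 6 holidays fall on weekdays; the rest are weekends and were already excluded.
Business days: 18 − 4 = 14.

14 working days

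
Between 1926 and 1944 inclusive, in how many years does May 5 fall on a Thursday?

Day of week of May 5 in each year:
1926: Wed, 1927: Thu ✓, 1928: Sat, 1929: Sun, 1930: Mon, 1931: Tue, 1932: Thu ✓, 1933: Fri, 1934: Sat, 1935: Sun, 1936: Tue, 1937: Wed, 1938: Thu ✓, 1939: Fri, 1940: Sun, 1941: Mon, 1942: Tue, 1943: Wed, 1944: Fri
Thursdays: 1927, 1932, 1938.

3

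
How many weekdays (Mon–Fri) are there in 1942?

261

1942-01-01 is a Thursday.
From 1942-01-01 to 1942-12-31 is 365 days inclusive.
365 = 7 × 52 + 1, so there are 52 full weeks plus 1 extra day.
Each full week contributes 5 weekdays (Mon–Fri): 52 × 5 = 260.
The 1 extra day is Thu — 1 of them qualifies.
Total: 260 + 1 = 261.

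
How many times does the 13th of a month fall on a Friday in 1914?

3

The 13th falls on a Friday when the month's 13th has weekday Fri.
Jan 13 is Tue; Feb 13 is Fri ✓; Mar 13 is Fri ✓; Apr 13 is Mon; May 13 is Wed; Jun 13 is Sat; Jul 13 is Mon; Aug 13 is Thu; Sep 13 is Sun; Oct 13 is Tue; Nov 13 is Fri ✓; Dec 13 is Sun.
Friday the 13ths: Feb, Mar, Nov.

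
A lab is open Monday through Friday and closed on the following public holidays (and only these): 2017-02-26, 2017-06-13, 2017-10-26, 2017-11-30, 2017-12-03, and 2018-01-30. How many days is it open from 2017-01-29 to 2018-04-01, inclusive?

2017-01-29 is a Sunday.
From 2017-01-29 to 2018-04-01 is 428 days inclusive.
428 = 7 × 61 + 1, so there are 61 full weeks plus 1 extra day.
Each full week contributes 5 weekdays (Mon–Fri): 61 × 5 = 305.
The 1 extra day is Sun — none qualify.
Total: 305 + 0 = 305.
Holidays: 2017-02-26 (Sun); 2017-06-13 (Tue); 2017-10-26 (Thu); 2017-11-30 (Thu); 2017-12-03 (Sun); 2018-01-30 (Tue).
4 of the 6 holidays fall on weekdays; the rest are weekends and were already excluded.
Business days: 305 − 4 = 301.

301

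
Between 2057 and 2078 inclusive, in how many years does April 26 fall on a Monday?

3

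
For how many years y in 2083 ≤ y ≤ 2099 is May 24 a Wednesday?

Day of week of May 24 in each year:
2083: Mon, 2084: Wed ✓, 2085: Thu, 2086: Fri, 2087: Sat, 2088: Mon, 2089: Tue, 2090: Wed ✓, 2091: Thu, 2092: Sat, 2093: Sun, 2094: Mon, 2095: Tue, 2096: Thu, 2097: Fri, 2098: Sat, 2099: Sun
Wednesdays: 2084, 2090.

2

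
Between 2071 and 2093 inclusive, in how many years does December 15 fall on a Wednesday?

3

Day of week of December 15 in each year:
2071: Tue, 2072: Thu, 2073: Fri, 2074: Sat, 2075: Sun, 2076: Tue, 2077: Wed ✓, 2078: Thu, 2079: Fri, 2080: Sun, 2081: Mon, 2082: Tue, 2083: Wed ✓, 2084: Fri, 2085: Sat, 2086: Sun, 2087: Mon, 2088: Wed ✓, 2089: Thu, 2090: Fri, 2091: Sat, 2092: Mon, 2093: Tue
Wednesdays: 2077, 2083, 2088.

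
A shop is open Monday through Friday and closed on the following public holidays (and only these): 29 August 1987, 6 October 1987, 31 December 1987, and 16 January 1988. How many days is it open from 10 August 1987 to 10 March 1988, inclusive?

152 working days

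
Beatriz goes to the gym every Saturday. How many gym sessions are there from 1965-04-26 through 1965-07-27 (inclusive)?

13

1965-04-26 is a Monday.
The range spans 93 days (inclusive of both endpoints).
93 = 7 × 13 + 2, so there are 13 full weeks plus 2 extra days.
Each full week contributes one Saturday: 13 so far.
The 2 extra days are Monday, Tuesday — none qualify.
Total: 13 + 0 = 13.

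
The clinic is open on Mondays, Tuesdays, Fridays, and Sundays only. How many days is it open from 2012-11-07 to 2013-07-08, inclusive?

139

2012-11-07 is a Wednesday.
The range spans 244 days (inclusive of both endpoints).
244 = 7 × 34 + 6, so there are 34 full weeks plus 6 extra days.
Each full week contributes 4 days from the set (Mon, Tue, Fri, Sun): 34 × 4 = 136.
The 6 extra days are Wednesday, Thursday, Friday, Saturday, Sunday, Monday — 3 of them qualify.
Total: 136 + 3 = 139.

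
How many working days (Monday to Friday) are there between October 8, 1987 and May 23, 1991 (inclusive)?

946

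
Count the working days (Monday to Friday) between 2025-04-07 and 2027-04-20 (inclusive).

532

2025-04-07 is a Monday.
That's 744 days from start to end, counting both.
744 = 7 × 106 + 2, so there are 106 full weeks plus 2 extra days.
Each full week contributes 5 weekdays (Mon–Fri): 106 × 5 = 530.
The 2 extra days are Monday, Tuesday — 2 of them qualify.
Total: 530 + 2 = 532.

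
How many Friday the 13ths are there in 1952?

The 13th falls on a Friday when the month's 13th has weekday Fri.
Jan 13 is Sun; Feb 13 is Wed; Mar 13 is Thu; Apr 13 is Sun; May 13 is Tue; Jun 13 is Fri ✓; Jul 13 is Sun; Aug 13 is Wed; Sep 13 is Sat; Oct 13 is Mon; Nov 13 is Thu; Dec 13 is Sat.
Friday the 13ths: Jun.

1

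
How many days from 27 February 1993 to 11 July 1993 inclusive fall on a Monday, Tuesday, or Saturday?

58

27 February 1993 is a Saturday.
That's 135 days from start to end, counting both.
135 = 7 × 19 + 2, so there are 19 full weeks plus 2 extra days.
Each full week contributes 3 days from the set (Mon, Tue, Sat): 19 × 3 = 57.
The 2 extra days are Sat, Sun — 1 of them qualifies.
Total: 57 + 1 = 58.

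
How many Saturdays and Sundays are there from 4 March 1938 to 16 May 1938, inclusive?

22

4 March 1938 is a Friday.
That's 74 days from start to end, counting both.
74 = 7 × 10 + 4, so there are 10 full weeks plus 4 extra days.
Each full week contributes 2 weekend days (Sat, Sun): 10 × 2 = 20.
The 4 extra days are Fri, Sat, Sun, Mon — 2 of them qualify.
Total: 20 + 2 = 22.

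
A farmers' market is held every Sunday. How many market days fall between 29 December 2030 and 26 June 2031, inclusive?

29 December 2030 is a Sunday.
The range spans 180 days (inclusive of both endpoints).
180 = 7 × 25 + 5, so there are 25 full weeks plus 5 extra days.
Each full week contributes one Sunday: 25 so far.
The 5 extra days are Sunday, Monday, Tuesday, Wednesday, Thursday — 1 of them qualifies.
Total: 25 + 1 = 26.

26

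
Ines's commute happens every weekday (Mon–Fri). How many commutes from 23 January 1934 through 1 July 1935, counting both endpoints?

375 weekdays

23 January 1934 is a Tuesday.
From 23 January 1934 to 1 July 1935 is 525 days inclusive.
525 = 7 × 75, so the span is exactly 75 full weeks.
Each full week contributes 5 weekdays (Mon–Fri): 75 × 5 = 375.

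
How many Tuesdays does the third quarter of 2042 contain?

14

2042-07-01 is a Tuesday.
The range spans 92 days (inclusive of both endpoints).
92 = 7 × 13 + 1, so there are 13 full weeks plus 1 extra day.
Each full week contributes one Tuesday: 13 so far.
The 1 extra day is Tue — 1 of them qualifies.
Total: 13 + 1 = 14.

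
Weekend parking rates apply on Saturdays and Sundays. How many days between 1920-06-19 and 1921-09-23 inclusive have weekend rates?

1920-06-19 is a Saturday.
The range spans 462 days (inclusive of both endpoints).
462 = 7 × 66, so the span is exactly 66 full weeks.
Each full week contributes 2 weekend days (Sat, Sun): 66 × 2 = 132.
Total: 132.

132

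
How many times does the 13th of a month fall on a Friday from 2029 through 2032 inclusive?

7

Friday-the-13ths by year:
2029: Apr, Jul
2030: Sep, Dec
2031: Jun
2032: Feb, Aug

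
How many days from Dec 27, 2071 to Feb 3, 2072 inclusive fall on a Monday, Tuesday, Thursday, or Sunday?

23

Dec 27, 2071 is a Sunday.
From Dec 27, 2071 to Feb 3, 2072 is 39 days inclusive.
39 = 7 × 5 + 4, so there are 5 full weeks plus 4 extra days.
Each full week contributes 4 days from the set (Mon, Tue, Thu, Sun): 5 × 4 = 20.
The 4 extra days are Sun, Mon, Tue, Wed — 3 of them qualify.
Total: 20 + 3 = 23.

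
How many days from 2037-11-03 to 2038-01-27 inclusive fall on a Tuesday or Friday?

2037-11-03 is a Tuesday.
From 2037-11-03 to 2038-01-27 is 86 days inclusive.
86 = 7 × 12 + 2, so there are 12 full weeks plus 2 extra days.
Each full week contributes 2 days from the set (Tue, Fri): 12 × 2 = 24.
The 2 extra days are Tue, Wed — 1 of them qualifies.
Total: 24 + 1 = 25.

25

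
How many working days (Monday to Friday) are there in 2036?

Jan 1, 2036 is a Tuesday.
That's 366 days from start to end, counting both.
366 = 7 × 52 + 2, so there are 52 full weeks plus 2 extra days.
Each full week contributes 5 weekdays (Mon–Fri): 52 × 5 = 260.
The 2 extra days are Tuesday, Wednesday — 2 of them qualify.
Total: 260 + 2 = 262.

262 weekdays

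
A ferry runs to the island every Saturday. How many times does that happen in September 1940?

4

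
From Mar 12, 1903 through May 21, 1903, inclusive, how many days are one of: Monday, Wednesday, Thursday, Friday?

41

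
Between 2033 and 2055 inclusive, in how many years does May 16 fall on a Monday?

4

Day of week of May 16 in each year:
2033: Mon ✓, 2034: Tue, 2035: Wed, 2036: Fri, 2037: Sat, 2038: Sun, 2039: Mon ✓, 2040: Wed, 2041: Thu, 2042: Fri, 2043: Sat, 2044: Mon ✓, 2045: Tue, 2046: Wed, 2047: Thu, 2048: Sat, 2049: Sun, 2050: Mon ✓, 2051: Tue, 2052: Thu, 2053: Fri, 2054: Sat, 2055: Sun
Mondays: 2033, 2039, 2044, 2050.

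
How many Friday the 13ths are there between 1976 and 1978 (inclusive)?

5

Friday-the-13ths by year:
1976: Feb, Aug
1977: May
1978: Jan, Oct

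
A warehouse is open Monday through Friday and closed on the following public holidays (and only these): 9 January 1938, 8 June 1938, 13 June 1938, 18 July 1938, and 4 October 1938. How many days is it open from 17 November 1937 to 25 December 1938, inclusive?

284

17 November 1937 is a Wednesday.
From 17 November 1937 to 25 December 1938 is 404 days inclusive.
404 = 7 × 57 + 5, so there are 57 full weeks plus 5 extra days.
Each full week contributes 5 weekdays (Mon–Fri): 57 × 5 = 285.
The 5 extra days are Wednesday, Thursday, Friday, Saturday, Sunday — 3 of them qualify.
Total: 285 + 3 = 288.
Holidays: 9 January 1938 (Sun); 8 June 1938 (Wed); 13 June 1938 (Mon); 18 July 1938 (Mon); 4 October 1938 (Tue).
4 of the 5 holidays fall on weekdays; the rest are weekends and were already excluded.
Business days: 288 − 4 = 284.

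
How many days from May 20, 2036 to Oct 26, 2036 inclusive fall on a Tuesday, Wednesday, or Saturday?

May 20, 2036 is a Tuesday.
The range spans 160 days (inclusive of both endpoints).
160 = 7 × 22 + 6, so there are 22 full weeks plus 6 extra days.
Each full week contributes 3 days from the set (Tue, Wed, Sat): 22 × 3 = 66.
The 6 extra days are Tuesday, Wednesday, Thursday, Friday, Saturday, Sunday — 3 of them qualify.
Total: 66 + 3 = 69.

69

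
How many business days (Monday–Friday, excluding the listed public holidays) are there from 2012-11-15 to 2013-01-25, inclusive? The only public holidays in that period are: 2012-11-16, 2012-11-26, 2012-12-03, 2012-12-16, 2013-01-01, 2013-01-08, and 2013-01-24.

2012-11-15 is a Thursday.
The range spans 72 days (inclusive of both endpoints).
72 = 7 × 10 + 2, so there are 10 full weeks plus 2 extra days.
Each full week contributes 5 weekdays (Mon–Fri): 10 × 5 = 50.
The 2 extra days are Thu, Fri — 2 of them qualify.
Total: 50 + 2 = 52.
Holidays: 2012-11-16 (Fri); 2012-11-26 (Mon); 2012-12-03 (Mon); 2012-12-16 (Sun); 2013-01-01 (Tue); 2013-01-08 (Tue); 2013-01-24 (Thu).
6 of the 7 holidays fall on weekdays; the rest are weekends and were already excluded.
Business days: 52 − 6 = 46.

46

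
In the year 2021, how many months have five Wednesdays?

A month has five Wednesdays exactly when Wednesday falls within its first (length − 28) days.
Jan: 31 days, starts Fri → 5 of Fri, Sat, Sun
Feb: 28 days, starts Mon → 5 of (none)
Mar: 31 days, starts Mon → 5 of Mon, Tue, Wed ✓
Apr: 30 days, starts Thu → 5 of Thu, Fri
May: 31 days, starts Sat → 5 of Sat, Sun, Mon
Jun: 30 days, starts Tue → 5 of Tue, Wed ✓
Jul: 31 days, starts Thu → 5 of Thu, Fri, Sat
Aug: 31 days, starts Sun → 5 of Sun, Mon, Tue
Sep: 30 days, starts Wed → 5 of Wed, Thu ✓
Oct: 31 days, starts Fri → 5 of Fri, Sat, Sun
Nov: 30 days, starts Mon → 5 of Mon, Tue
Dec: 31 days, starts Wed → 5 of Wed, Thu, Fri ✓
Months with five Wednesdays: Mar, Jun, Sep, Dec.

4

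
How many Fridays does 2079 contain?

52

1 January 2079 is a Sunday.
That's 365 days from start to end, counting both.
365 = 7 × 52 + 1, so there are 52 full weeks plus 1 extra day.
Each full week contributes one Friday: 52 so far.
The 1 extra day is Sunday — none qualify.
Total: 52 + 0 = 52.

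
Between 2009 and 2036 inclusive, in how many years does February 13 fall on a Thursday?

4

Day of week of February 13 in each year:
2009: Fri, 2010: Sat, 2011: Sun, 2012: Mon, 2013: Wed, 2014: Thu ✓, 2015: Fri, 2016: Sat, 2017: Mon, 2018: Tue, 2019: Wed, 2020: Thu ✓, 2021: Sat, 2022: Sun, 2023: Mon, 2024: Tue, 2025: Thu ✓, 2026: Fri, 2027: Sat, 2028: Sun, 2029: Tue, 2030: Wed, 2031: Thu ✓, 2032: Fri, 2033: Sun, 2034: Mon, 2035: Tue, 2036: Wed
Thursdays: 2014, 2020, 2025, 2031.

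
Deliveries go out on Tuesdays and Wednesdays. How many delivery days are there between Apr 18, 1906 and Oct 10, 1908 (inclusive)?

Apr 18, 1906 is a Wednesday.
The range spans 907 days (inclusive of both endpoints).
907 = 7 × 129 + 4, so there are 129 full weeks plus 4 extra days.
Each full week contributes 2 days from the set (Tue, Wed): 129 × 2 = 258.
The 4 extra days are Wed, Thu, Fri, Sat — 1 of them qualifies.
Total: 258 + 1 = 259.

259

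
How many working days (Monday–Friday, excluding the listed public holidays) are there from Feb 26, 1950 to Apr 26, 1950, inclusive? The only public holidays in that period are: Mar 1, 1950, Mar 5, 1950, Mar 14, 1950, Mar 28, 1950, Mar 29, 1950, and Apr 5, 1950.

Feb 26, 1950 is a Sunday.
That's 60 days from start to end, counting both.
60 = 7 × 8 + 4, so there are 8 full weeks plus 4 extra days.
Each full week contributes 5 weekdays (Mon–Fri): 8 × 5 = 40.
The 4 extra days are Sunday, Monday, Tuesday, Wednesday — 3 of them qualify.
Total: 40 + 3 = 43.
Holidays: Mar 1, 1950 (Wed); Mar 5, 1950 (Sun); Mar 14, 1950 (Tue); Mar 28, 1950 (Tue); Mar 29, 1950 (Wed); Apr 5, 1950 (Wed).
5 of the 6 holidays fall on weekdays; the rest are weekends and were already excluded.
Business days: 43 − 5 = 38.

38 working days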